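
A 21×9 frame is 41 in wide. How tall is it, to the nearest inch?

At 21×9, 41 / 21 × 9 ≈ 17.57.

18 in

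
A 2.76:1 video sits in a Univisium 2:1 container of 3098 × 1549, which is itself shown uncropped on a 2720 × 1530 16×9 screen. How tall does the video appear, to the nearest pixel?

986 px

First fit — 2.76:1 into 3098×1549 spans the width: 3098.00 × 1122.46.
Second fit — the Univisium 2:1 canvas into 2720×1530 spans the width: 2720.00 × 1360.00 (×0.8780 from 3098×1549).
So the video's height is 1122.46 × 0.8780 ≈ 985.51.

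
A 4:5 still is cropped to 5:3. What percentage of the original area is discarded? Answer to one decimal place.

5:3 is wider than 4:5, so the crop keeps the full width and trims the height.
Area ratio = (0.800)/(1.667) = 48.00%; the remaining 52.00% is cropped out.

52.0%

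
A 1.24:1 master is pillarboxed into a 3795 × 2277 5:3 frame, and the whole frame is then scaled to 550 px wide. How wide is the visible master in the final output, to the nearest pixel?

409 px

At 3795×2277 the master is height-limited, so width = 2277 × 1.240 ≈ 2823.48 px.
Scaling 3795 → 550 is ×0.1449, so the width becomes 2823.48 × 0.1449 ≈ 409.20 px.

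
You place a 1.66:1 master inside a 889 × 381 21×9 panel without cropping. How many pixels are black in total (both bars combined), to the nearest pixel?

97742 pixels

1.66:1 is narrower than 21×9, so it spans the full height.
That makes the image 632.4600 px wide (381 × 1.660).
889 − 632.4600 = 256.5400 px of bars.
Bar area = 256.5400 × 381 ≈ 97742 px.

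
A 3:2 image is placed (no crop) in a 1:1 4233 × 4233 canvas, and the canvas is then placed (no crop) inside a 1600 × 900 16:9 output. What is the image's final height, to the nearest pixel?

600 px

3:2 in 4233×4233: fills the width, so the image is 4233.00 × 2822.00.
The 1:1 canvas is height-limited in 1600×900, giving 900.00 × 900.00; scale factor 0.2126.
The image scales with it: height 2822.00 × 0.2126 ≈ 600.00.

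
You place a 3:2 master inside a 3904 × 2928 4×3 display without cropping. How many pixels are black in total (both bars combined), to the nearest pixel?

3:2 is wider than 4×3, so it spans the full width.
The master is 3904 × 2/3 ≈ 2602.6667 px tall.
Leftover height: 2928 − 2602.6667 = 325.3333 px.
Across the 3904-px span: 325.3333 × 3904 ≈ 1270101 px.

1270101 pixels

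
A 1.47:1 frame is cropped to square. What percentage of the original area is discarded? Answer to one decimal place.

32.0%

The height stays; only width is cut (since square is narrower than 1.47:1).
Fraction kept = (1.000)/(1.470) ≈ 68.03%, so 31.97% is lost.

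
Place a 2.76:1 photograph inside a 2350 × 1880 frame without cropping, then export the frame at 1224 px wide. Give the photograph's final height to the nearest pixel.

At 2350×1880 the photograph is width-limited, so height = 2350 / 2.760 ≈ 851.45 px.
Scaling 2350 → 1224 is ×0.5209, so the height becomes 851.45 × 0.5209 ≈ 443.48 px.

443 px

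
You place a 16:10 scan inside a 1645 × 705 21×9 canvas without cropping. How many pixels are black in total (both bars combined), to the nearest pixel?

16:10 (1.600) < 21×9 (2.333), so the scan fills the height.
Content width = 705 × 16/10 ≈ 1128.0000 px.
1645 − 1128.0000 = 517.0000 px of bars.
Bar area = 517.0000 × 705 ≈ 364485 px.

364485 pixels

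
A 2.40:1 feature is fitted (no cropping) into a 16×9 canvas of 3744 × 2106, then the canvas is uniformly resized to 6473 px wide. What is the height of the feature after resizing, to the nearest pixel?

In the 3744×2106 frame the feature fills the width: height = 3744 / 2.400 ≈ 1560.00 px.
Resizing to 6473 px wide multiplies everything by 1.7289: 1560.00 → 2697.08 px.

2697 px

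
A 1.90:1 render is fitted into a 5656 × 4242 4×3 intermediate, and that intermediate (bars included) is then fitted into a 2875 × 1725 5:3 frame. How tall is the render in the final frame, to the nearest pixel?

1211 px

First fit — 1.90:1 into 5656×4242 spans the width: 5656.00 × 2976.84.
Second fit — the 4×3 canvas into 2875×1725 spans the height: 2300.00 × 1725.00 (×0.4066 from 5656×4242).
So the render's height is 2976.84 × 0.4066 ≈ 1210.53.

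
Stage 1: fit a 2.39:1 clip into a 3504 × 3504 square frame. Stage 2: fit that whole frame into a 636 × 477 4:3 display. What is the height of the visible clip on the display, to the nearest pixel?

200 px

First fit — 2.39:1 into 3504×3504 spans the width: 3504.00 × 1466.11.
Second fit — the square canvas into 636×477 spans the height: 477.00 × 477.00 (×0.1361 from 3504×3504).
So the clip's height is 1466.11 × 0.1361 ≈ 199.58.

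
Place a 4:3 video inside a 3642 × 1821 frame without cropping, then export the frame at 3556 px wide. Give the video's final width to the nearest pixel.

Fitted into 3642×1821, the video spans the height; its width is 1821 × 4/3 ≈ 2428.00 px.
The frame scales by 3556/3642 = 0.9764; 2428.00 × 0.9764 ≈ 2370.67 px.

2371 px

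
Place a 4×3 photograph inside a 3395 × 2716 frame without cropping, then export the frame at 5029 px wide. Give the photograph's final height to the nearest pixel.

In the 3395×2716 frame the photograph fills the width: height = 3395 × 3/4 ≈ 2546.25 px.
Scaling 3395 → 5029 is ×1.4813, so the height becomes 2546.25 × 1.4813 ≈ 3771.75 px.

3772 px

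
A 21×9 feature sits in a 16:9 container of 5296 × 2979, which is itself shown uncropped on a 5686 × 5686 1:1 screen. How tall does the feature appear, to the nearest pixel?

First fit — 21×9 into 5296×2979 spans the width: 5296.00 × 2269.71.
Second fit — the 16:9 canvas into 5686×5686 spans the width: 5686.00 × 3198.38 (×1.0736 from 5296×2979).
The feature scales with it: height 2269.71 × 1.0736 ≈ 2436.86.

2437 px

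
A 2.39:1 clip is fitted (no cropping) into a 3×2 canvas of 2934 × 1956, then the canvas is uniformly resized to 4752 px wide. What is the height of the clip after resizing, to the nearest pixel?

1988 px

Fitted into 2934×1956, the clip spans the width; its height is 2934 / 2.390 ≈ 1227.62 px.
The frame scales by 4752/2934 = 1.6196; 1227.62 × 1.6196 ≈ 1988.28 px.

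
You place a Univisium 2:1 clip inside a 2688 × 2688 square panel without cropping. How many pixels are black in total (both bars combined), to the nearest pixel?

Univisium 2:1 (2.000) > square (1.000), so the clip fills the width.
The clip is 2688 × 1/2 ≈ 1344.0000 px tall.
2688 − 1344.0000 = 1344.0000 px of bars.
Bar area = 1344.0000 × 2688 ≈ 3612672 px.

3612672 pixels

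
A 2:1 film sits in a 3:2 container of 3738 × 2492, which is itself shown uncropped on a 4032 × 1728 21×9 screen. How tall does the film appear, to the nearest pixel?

1296 px

2:1 in 3738×2492: fills the width, so the film is 3738.00 × 1869.00.
Second fit — the 3:2 canvas into 4032×1728 spans the height: 2592.00 × 1728.00 (×0.6934 from 3738×2492).
So the film's height is 1869.00 × 0.6934 ≈ 1296.00.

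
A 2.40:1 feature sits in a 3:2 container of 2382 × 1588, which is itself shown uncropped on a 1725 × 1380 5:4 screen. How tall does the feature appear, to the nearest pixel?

719 px

Inside the 2382×1588 canvas the feature is width-limited at 2382.00 × 992.50.
The 3:2 canvas is width-limited in 1725×1380, giving 1725.00 × 1150.00; scale factor 0.7242.
The feature scales with it: height 992.50 × 0.7242 ≈ 718.75.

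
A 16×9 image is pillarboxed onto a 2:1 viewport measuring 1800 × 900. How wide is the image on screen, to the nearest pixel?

1600 px

Since 1.778 < 2.000, the image is height-limited.
That makes the image 1600.00 px wide (900 × 16/9).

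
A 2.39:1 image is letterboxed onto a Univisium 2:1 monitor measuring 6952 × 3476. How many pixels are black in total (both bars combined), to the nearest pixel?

3943267 pixels

2.39:1 is wider than Univisium 2:1, so it spans the full width.
That makes the image 2908.7866 px tall (6952 / 2.390).
Leftover height: 3476 − 2908.7866 = 567.2134 px.
Bar area = 567.2134 × 6952 ≈ 3943267 px.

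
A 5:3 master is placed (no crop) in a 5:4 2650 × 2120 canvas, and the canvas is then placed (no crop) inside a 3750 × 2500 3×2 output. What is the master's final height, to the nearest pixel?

1875 px

5:3 in 2650×2120: fills the width, so the master is 2650.00 × 1590.00.
Second fit — the 5:4 canvas into 3750×2500 spans the height: 3125.00 × 2500.00 (×1.1792 from 2650×2120).
The master scales with it: height 1590.00 × 1.1792 ≈ 1875.00.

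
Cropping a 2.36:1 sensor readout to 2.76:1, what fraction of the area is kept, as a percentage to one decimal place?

The width stays; only height is cut (since 2.76:1 is wider than 2.36:1).
Area ratio = (2.360)/(2.760) = 85.51% retained.

85.5%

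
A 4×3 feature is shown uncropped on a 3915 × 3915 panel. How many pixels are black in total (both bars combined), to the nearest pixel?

3831806 pixels

4×3 (1.333) > 1:1 (1.000), so the feature fills the width.
The feature is 3915 × 3/4 ≈ 2936.2500 px tall.
3915 − 2936.2500 = 978.7500 px of bars.
Across the 3915-px span: 978.7500 × 3915 ≈ 3831806 px.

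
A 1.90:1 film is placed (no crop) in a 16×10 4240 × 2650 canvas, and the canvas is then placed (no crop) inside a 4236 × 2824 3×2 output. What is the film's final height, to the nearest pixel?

2229 px

First fit — 1.90:1 into 4240×2650 spans the width: 4240.00 × 2231.58.
Second fit — the 16×10 canvas into 4236×2824 spans the width: 4236.00 × 2647.50 (×0.9991 from 4240×2650).
Applying the same ×0.9991: 2231.58 → 2229.47.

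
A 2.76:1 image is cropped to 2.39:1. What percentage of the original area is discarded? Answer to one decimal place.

2.39:1 is narrower than 2.76:1, so the crop keeps the full height and trims the width.
(2.390)/(2.760) ≈ 0.866 of the area survives, leaving 13.41% discarded.

13.4%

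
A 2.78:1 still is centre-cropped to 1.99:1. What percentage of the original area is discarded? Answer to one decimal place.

28.4%

The height stays; only width is cut (since 1.99:1 is narrower than 2.78:1).
(1.990)/(2.780) ≈ 0.716 of the area survives, leaving 28.42% discarded.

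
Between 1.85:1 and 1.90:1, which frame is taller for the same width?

1.85 and 1.9; 1.9 > 1.85. The smaller width-to-height ratio is the taller frame.

1.85:1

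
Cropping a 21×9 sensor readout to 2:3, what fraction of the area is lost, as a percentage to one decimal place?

71.4%

2:3 is narrower than 21×9, so the crop keeps the full height and trims the width.
Area ratio = (0.667)/(2.333) = 28.57%; the remaining 71.43% is cropped out.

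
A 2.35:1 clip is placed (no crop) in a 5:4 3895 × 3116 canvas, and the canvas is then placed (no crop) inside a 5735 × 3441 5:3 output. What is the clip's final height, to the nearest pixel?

1830 px

First fit — 2.35:1 into 3895×3116 spans the width: 3895.00 × 1657.45.
Second fit — the 5:4 canvas into 5735×3441 spans the height: 4301.25 × 3441.00 (×1.1043 from 3895×3116).
Applying the same ×1.1043: 1657.45 → 1830.32.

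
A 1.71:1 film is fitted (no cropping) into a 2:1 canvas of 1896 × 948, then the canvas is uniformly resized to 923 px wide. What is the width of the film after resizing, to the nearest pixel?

Fitted into 1896×948, the film spans the height; its width is 948 × 1.710 ≈ 1621.08 px.
The frame scales by 923/1896 = 0.4868; 1621.08 × 0.4868 ≈ 789.16 px.

789 px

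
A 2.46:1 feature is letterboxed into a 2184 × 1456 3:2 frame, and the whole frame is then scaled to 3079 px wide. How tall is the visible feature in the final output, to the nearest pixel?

1252 px

At 2184×1456 the feature is width-limited, so height = 2184 / 2.460 ≈ 887.80 px.
The frame scales by 3079/2184 = 1.4098; 887.80 × 1.4098 ≈ 1251.63 px.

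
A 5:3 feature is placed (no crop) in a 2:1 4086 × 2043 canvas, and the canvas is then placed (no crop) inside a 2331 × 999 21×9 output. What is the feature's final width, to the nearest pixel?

Inside the 4086×2043 canvas the feature is height-limited at 3405.00 × 2043.00.
Second fit — the 2:1 canvas into 2331×999 spans the height: 1998.00 × 999.00 (×0.4890 from 4086×2043).
Applying the same ×0.4890: 3405.00 → 1665.00.

1665 px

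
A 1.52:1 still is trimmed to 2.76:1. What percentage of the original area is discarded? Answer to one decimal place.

44.9%

The width stays; only height is cut (since 2.76:1 is wider than 1.52:1).
Fraction kept = (1.520)/(2.760) ≈ 55.07%, so 44.93% is lost.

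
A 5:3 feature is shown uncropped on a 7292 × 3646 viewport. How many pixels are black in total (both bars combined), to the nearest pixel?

4431105 pixels

5:3 (1.667) < 2:1 (2.000), so the feature fills the height.
Content width = 3646 × 5/3 ≈ 6076.6667 px.
Black = 7292 − 6076.6667 = 1215.3333 px.
Bar area = 1215.3333 × 3646 ≈ 4431105 px.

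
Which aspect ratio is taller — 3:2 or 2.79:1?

3:2

3:2 = 1.5 and 2.79; 2.79 > 1.5. The smaller width-to-height ratio is the taller frame.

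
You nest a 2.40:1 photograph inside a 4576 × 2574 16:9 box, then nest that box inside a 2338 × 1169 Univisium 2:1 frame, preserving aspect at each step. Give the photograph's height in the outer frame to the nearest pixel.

866 px

2.40:1 in 4576×2574: fills the width, so the photograph is 4576.00 × 1906.67.
16:9 in 2338×1169: fills the height, so the intermediate becomes 2078.22 × 1169.00 — a scale of ×0.4542.
Applying the same ×0.4542: 1906.67 → 865.93.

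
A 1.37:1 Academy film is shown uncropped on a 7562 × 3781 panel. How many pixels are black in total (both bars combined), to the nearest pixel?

9006455 pixels

1.37:1 Academy (1.370) < 2:1 (2.000), so the film fills the height.
Content width = 3781 × 1.370 ≈ 5179.9700 px.
Black = 7562 − 5179.9700 = 2382.0300 px.
That's 2382.0300 × 3781 ≈ 9006455 black pixels.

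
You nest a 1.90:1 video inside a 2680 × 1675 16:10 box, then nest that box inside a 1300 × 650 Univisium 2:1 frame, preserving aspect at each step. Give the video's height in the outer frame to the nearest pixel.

547 px

1.90:1 in 2680×1675: fills the width, so the video is 2680.00 × 1410.53.
Second fit — the 16:10 canvas into 1300×650 spans the height: 1040.00 × 650.00 (×0.3881 from 2680×1675).
So the video's height is 1410.53 × 0.3881 ≈ 547.37.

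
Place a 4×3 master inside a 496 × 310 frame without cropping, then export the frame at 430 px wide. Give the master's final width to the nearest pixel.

358 px

Fitted into 496×310, the master spans the height; its width is 310 × 4/3 ≈ 413.33 px.
The frame scales by 430/496 = 0.8669; 413.33 × 0.8669 ≈ 358.33 px.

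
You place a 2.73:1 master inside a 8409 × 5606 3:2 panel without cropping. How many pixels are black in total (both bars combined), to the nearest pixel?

Since 2.730 > 1.500, the master is width-limited.
Content height = 8409 / 2.730 ≈ 3080.2198 px.
Black = 5606 − 3080.2198 = 2525.7802 px.
Across the 8409-px span: 2525.7802 × 8409 ≈ 21239286 px.

21239286 pixels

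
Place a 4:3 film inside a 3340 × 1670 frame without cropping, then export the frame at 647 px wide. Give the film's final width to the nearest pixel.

In the 3340×1670 frame the film fills the height: width = 1670 × 4/3 ≈ 2226.67 px.
Scaling 3340 → 647 is ×0.1937, so the width becomes 2226.67 × 0.1937 ≈ 431.33 px.

431 px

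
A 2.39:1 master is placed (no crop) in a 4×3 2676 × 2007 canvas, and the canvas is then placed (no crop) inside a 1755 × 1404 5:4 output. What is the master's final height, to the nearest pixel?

Inside the 2676×2007 canvas the master is width-limited at 2676.00 × 1119.67.
The 4×3 canvas is width-limited in 1755×1404, giving 1755.00 × 1316.25; scale factor 0.6558.
So the master's height is 1119.67 × 0.6558 ≈ 734.31.

734 px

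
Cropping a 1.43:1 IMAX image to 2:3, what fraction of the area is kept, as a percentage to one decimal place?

46.6%

The height stays; only width is cut (since 2:3 is narrower than 1.43:1 IMAX).
Fraction kept = (0.667)/(1.430) ≈ 46.62%.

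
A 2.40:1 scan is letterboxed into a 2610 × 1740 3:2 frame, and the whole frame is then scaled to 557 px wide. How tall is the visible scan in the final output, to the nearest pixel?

Fitted into 2610×1740, the scan spans the width; its height is 2610 / 2.400 ≈ 1087.50 px.
Resizing to 557 px wide multiplies everything by 0.2134: 1087.50 → 232.08 px.

232 px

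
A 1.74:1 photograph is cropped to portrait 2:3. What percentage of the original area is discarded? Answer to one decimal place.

61.7%

portrait 2:3 is narrower than 1.74:1, so the crop keeps the full height and trims the width.
Fraction kept = (0.667)/(1.740) ≈ 38.31%, so 61.69% is lost.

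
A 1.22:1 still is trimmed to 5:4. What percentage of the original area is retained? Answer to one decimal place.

97.6%

Going from 1.22:1 to 5:4 means cutting height while keeping width.
Area ratio = (1.220)/(1.250) = 97.60% retained.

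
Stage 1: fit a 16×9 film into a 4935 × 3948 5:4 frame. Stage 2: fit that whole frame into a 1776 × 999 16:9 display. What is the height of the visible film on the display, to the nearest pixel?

Inside the 4935×3948 canvas the film is width-limited at 4935.00 × 2775.94.
5:4 in 1776×999: fills the height, so the intermediate becomes 1248.75 × 999.00 — a scale of ×0.2530.
The film scales with it: height 2775.94 × 0.2530 ≈ 702.42.

702 px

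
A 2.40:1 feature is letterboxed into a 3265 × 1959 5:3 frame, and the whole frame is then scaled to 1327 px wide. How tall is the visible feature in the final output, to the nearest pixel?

At 3265×1959 the feature is width-limited, so height = 3265 / 2.400 ≈ 1360.42 px.
Resizing to 1327 px wide multiplies everything by 0.4064: 1360.42 → 552.92 px.

553 px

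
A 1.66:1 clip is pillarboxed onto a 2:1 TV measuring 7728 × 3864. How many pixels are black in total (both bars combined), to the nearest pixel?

5076369 pixels

Since 1.660 < 2.000, the clip is height-limited.
That makes the image 6414.2400 px wide (3864 × 1.660).
7728 − 6414.2400 = 1313.7600 px of bars.
Across the 3864-px span: 1313.7600 × 3864 ≈ 5076369 px.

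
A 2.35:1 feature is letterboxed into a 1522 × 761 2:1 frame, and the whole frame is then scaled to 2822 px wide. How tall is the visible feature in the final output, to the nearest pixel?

At 1522×761 the feature is width-limited, so height = 1522 / 2.350 ≈ 647.66 px.
The frame scales by 2822/1522 = 1.8541; 647.66 × 1.8541 ≈ 1200.85 px.

1201 px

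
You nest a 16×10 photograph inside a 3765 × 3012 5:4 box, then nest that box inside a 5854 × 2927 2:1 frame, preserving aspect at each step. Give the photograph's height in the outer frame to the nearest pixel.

First fit — 16×10 into 3765×3012 spans the width: 3765.00 × 2353.12.
5:4 in 5854×2927: fills the height, so the intermediate becomes 3658.75 × 2927.00 — a scale of ×0.9718.
The photograph scales with it: height 2353.12 × 0.9718 ≈ 2286.72.

2287 px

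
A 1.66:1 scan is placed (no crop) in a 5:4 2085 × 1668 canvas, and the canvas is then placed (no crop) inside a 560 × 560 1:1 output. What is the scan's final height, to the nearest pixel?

First fit — 1.66:1 into 2085×1668 spans the width: 2085.00 × 1256.02.
The 5:4 canvas is width-limited in 560×560, giving 560.00 × 448.00; scale factor 0.2686.
Applying the same ×0.2686: 1256.02 → 337.35.

337 px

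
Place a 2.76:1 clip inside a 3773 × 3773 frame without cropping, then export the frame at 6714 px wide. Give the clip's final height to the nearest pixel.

2433 px

In the 3773×3773 frame the clip fills the width: height = 3773 / 2.760 ≈ 1367.03 px.
Scaling 3773 → 6714 is ×1.7795, so the height becomes 1367.03 × 1.7795 ≈ 2432.61 px.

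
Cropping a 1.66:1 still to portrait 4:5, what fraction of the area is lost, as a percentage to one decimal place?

The height stays; only width is cut (since portrait 4:5 is narrower than 1.66:1).
(0.800)/(1.660) ≈ 0.482 of the area survives, leaving 51.81% discarded.

51.8%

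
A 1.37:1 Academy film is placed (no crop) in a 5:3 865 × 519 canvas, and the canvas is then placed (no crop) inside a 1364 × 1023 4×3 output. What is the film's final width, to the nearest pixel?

Inside the 865×519 canvas the film is height-limited at 711.03 × 519.00.
5:3 in 1364×1023: fills the width, so the intermediate becomes 1364.00 × 818.40 — a scale of ×1.5769.
So the film's width is 711.03 × 1.5769 ≈ 1121.21.

1121 px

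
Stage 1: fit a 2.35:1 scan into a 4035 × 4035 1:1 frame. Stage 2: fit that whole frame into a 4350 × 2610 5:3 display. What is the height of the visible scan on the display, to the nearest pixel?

1111 px

First fit — 2.35:1 into 4035×4035 spans the width: 4035.00 × 1717.02.
Second fit — the 1:1 canvas into 4350×2610 spans the height: 2610.00 × 2610.00 (×0.6468 from 4035×4035).
So the scan's height is 1717.02 × 0.6468 ≈ 1110.64.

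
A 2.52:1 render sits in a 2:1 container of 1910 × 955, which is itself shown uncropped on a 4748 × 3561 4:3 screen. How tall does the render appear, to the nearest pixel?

1884 px

2.52:1 in 1910×955: fills the width, so the render is 1910.00 × 757.94.
The 2:1 canvas is width-limited in 4748×3561, giving 4748.00 × 2374.00; scale factor 2.4859.
Applying the same ×2.4859: 757.94 → 1884.13.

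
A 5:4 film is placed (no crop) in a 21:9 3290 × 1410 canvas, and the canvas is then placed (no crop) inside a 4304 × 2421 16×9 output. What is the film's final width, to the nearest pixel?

2306 px

Inside the 3290×1410 canvas the film is height-limited at 1762.50 × 1410.00.
21:9 in 4304×2421: fills the width, so the intermediate becomes 4304.00 × 1844.57 — a scale of ×1.3082.
So the film's width is 1762.50 × 1.3082 ≈ 2305.71.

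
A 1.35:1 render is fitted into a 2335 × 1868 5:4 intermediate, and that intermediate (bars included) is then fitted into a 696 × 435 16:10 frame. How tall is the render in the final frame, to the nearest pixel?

First fit — 1.35:1 into 2335×1868 spans the width: 2335.00 × 1729.63.
The 5:4 canvas is height-limited in 696×435, giving 543.75 × 435.00; scale factor 0.2329.
Applying the same ×0.2329: 1729.63 → 402.78.

403 px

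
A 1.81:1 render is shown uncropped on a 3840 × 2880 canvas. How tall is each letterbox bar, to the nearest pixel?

379 px

1.81:1 (1.810) > 4×3 (1.333), so the render fills the width.
The render is 3840 / 1.810 ≈ 2121.55 px tall.
Leftover height: 2880 − 2121.55 = 758.45 px → 379.23 each side.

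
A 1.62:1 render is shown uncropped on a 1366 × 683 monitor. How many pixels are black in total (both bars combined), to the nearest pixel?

Since 1.620 < 2.000, the render is height-limited.
The render is 683 × 1.620 ≈ 1106.4600 px wide.
Black = 1366 − 1106.4600 = 259.5400 px.
Across the 683-px span: 259.5400 × 683 ≈ 177266 px.

177266 pixels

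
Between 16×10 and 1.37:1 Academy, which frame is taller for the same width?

1.37:1 Academy

16×10 = 1.6 and 1.37; 1.6 > 1.37. The smaller width-to-height ratio is the taller frame.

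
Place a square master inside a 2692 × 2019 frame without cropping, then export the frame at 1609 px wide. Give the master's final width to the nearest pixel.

1207 px

Fitted into 2692×2019, the master spans the height; its width is 2019 × 1/1 ≈ 2019.00 px.
Scaling 2692 → 1609 is ×0.5977, so the width becomes 2019.00 × 0.5977 ≈ 1206.75 px.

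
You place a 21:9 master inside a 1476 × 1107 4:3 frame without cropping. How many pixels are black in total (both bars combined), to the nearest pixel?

700257 pixels

21:9 is wider than 4:3, so it spans the full width.
Content height = 1476 × 9/21 ≈ 632.5714 px.
1107 − 632.5714 = 474.4286 px of bars.
Bar area = 474.4286 × 1476 ≈ 700257 px.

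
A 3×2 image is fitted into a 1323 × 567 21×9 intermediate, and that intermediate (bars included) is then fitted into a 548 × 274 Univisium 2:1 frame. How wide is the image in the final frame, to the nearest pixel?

352 px

Inside the 1323×567 canvas the image is height-limited at 850.50 × 567.00.
Second fit — the 21×9 canvas into 548×274 spans the width: 548.00 × 234.86 (×0.4142 from 1323×567).
So the image's width is 850.50 × 0.4142 ≈ 352.29.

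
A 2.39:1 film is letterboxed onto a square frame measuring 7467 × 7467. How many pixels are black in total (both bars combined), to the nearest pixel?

2.39:1 is wider than square, so it spans the full width.
The film is 7467 / 2.390 ≈ 3124.2678 px tall.
Black = 7467 − 3124.2678 = 4342.7322 px.
Across the 7467-px span: 4342.7322 × 7467 ≈ 32427181 px.

32427181 pixels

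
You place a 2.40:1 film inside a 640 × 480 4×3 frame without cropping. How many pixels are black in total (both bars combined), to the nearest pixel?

2.40:1 (2.400) > 4×3 (1.333), so the film fills the width.
That makes the image 266.6667 px tall (640 / 2.400).
Leftover height: 480 − 266.6667 = 213.3333 px.
Bar area = 213.3333 × 640 ≈ 136533 px.

136533 pixels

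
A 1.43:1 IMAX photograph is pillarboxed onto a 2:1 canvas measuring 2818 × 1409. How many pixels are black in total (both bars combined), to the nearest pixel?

1.43:1 IMAX is narrower than 2:1, so it spans the full height.
The photograph is 1409 × 1.430 ≈ 2014.8700 px wide.
2818 − 2014.8700 = 803.1300 px of bars.
That's 803.1300 × 1409 ≈ 1131610 black pixels.

1131610 pixels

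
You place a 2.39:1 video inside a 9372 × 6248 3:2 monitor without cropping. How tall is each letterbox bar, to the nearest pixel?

2.39:1 is wider than 3:2, so it spans the full width.
That makes the image 3921.34 px tall (9372 / 2.390).
6248 − 3921.34 = 2326.66 px of bars (1163.33 each).

1163 px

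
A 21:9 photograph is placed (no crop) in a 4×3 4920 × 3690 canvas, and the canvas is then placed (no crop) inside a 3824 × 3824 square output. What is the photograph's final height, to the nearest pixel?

Inside the 4920×3690 canvas the photograph is width-limited at 4920.00 × 2108.57.
Second fit — the 4×3 canvas into 3824×3824 spans the width: 3824.00 × 2868.00 (×0.7772 from 4920×3690).
Applying the same ×0.7772: 2108.57 → 1638.86.

1639 px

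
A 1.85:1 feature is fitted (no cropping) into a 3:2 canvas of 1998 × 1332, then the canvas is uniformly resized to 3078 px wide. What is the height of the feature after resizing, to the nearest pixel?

Fitted into 1998×1332, the feature spans the width; its height is 1998 / 1.850 ≈ 1080.00 px.
Resizing to 3078 px wide multiplies everything by 1.5405: 1080.00 → 1663.78 px.

1664 px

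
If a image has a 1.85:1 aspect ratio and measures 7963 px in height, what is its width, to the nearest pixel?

Width = 7963 × 1.850 = 14731.55.

14732 px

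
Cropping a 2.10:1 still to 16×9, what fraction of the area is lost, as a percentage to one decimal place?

16×9 is narrower than 2.10:1, so the crop keeps the full height and trims the width.
Area ratio = (1.778)/(2.100) = 84.66%; the remaining 15.34% is cropped out.

15.3%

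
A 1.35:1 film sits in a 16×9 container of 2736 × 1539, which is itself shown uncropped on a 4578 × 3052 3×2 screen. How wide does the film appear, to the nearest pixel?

3476 px

First fit — 1.35:1 into 2736×1539 spans the height: 2077.65 × 1539.00.
16×9 in 4578×3052: fills the width, so the intermediate becomes 4578.00 × 2575.12 — a scale of ×1.6732.
The film scales with it: width 2077.65 × 1.6732 ≈ 3476.42.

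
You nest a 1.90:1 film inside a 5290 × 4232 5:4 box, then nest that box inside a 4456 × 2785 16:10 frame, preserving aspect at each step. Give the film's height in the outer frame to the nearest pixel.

1832 px

Inside the 5290×4232 canvas the film is width-limited at 5290.00 × 2784.21.
The 5:4 canvas is height-limited in 4456×2785, giving 3481.25 × 2785.00; scale factor 0.6581.
The film scales with it: height 2784.21 × 0.6581 ≈ 1832.24.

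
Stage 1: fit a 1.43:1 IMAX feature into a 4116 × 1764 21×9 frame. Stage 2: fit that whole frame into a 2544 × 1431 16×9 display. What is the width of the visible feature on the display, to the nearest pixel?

Inside the 4116×1764 canvas the feature is height-limited at 2522.52 × 1764.00.
The 21×9 canvas is width-limited in 2544×1431, giving 2544.00 × 1090.29; scale factor 0.6181.
Applying the same ×0.6181: 2522.52 → 1559.11.

1559 px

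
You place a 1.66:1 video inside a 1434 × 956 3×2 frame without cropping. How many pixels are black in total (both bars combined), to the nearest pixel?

132135 pixels

1.66:1 (1.660) > 3×2 (1.500), so the video fills the width.
Content height = 1434 / 1.660 ≈ 863.8554 px.
Black = 956 − 863.8554 = 92.1446 px.
Bar area = 92.1446 × 1434 ≈ 132135 px.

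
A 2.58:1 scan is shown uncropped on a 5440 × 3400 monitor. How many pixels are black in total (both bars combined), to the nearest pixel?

2.58:1 is wider than 16:10, so it spans the full width.
The scan is 5440 / 2.580 ≈ 2108.5271 px tall.
Black = 3400 − 2108.5271 = 1291.4729 px.
Across the 5440-px span: 1291.4729 × 5440 ≈ 7025612 px.

7025612 pixels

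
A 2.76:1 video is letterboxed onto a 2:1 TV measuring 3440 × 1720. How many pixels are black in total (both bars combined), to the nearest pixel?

1629264 pixels

2.76:1 (2.760) > 2:1 (2.000), so the video fills the width.
Content height = 3440 / 2.760 ≈ 1246.3768 px.
Black = 1720 − 1246.3768 = 473.6232 px.
Bar area = 473.6232 × 3440 ≈ 1629264 px.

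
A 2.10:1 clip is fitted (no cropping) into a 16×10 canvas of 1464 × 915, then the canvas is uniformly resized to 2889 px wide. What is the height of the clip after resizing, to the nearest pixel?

At 1464×915 the clip is width-limited, so height = 1464 / 2.100 ≈ 697.14 px.
Scaling 1464 → 2889 is ×1.9734, so the height becomes 697.14 × 1.9734 ≈ 1375.71 px.

1376 px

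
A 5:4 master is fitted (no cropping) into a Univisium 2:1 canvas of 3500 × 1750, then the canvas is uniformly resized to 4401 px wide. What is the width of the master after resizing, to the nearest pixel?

At 3500×1750 the master is height-limited, so width = 1750 × 5/4 ≈ 2187.50 px.
Resizing to 4401 px wide multiplies everything by 1.2574: 2187.50 → 2750.62 px.

2751 px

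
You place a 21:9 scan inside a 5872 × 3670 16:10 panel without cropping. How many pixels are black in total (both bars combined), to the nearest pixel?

6772933 pixels

21:9 is wider than 16:10, so it spans the full width.
That makes the image 2516.5714 px tall (5872 × 9/21).
Leftover height: 3670 − 2516.5714 = 1153.4286 px.
Bar area = 1153.4286 × 5872 ≈ 6772933 px.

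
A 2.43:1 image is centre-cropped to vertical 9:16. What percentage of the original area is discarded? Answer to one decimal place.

76.9%

vertical 9:16 is narrower than 2.43:1, so the crop keeps the full height and trims the width.
(0.562)/(2.430) ≈ 0.231 of the area survives, leaving 76.85% discarded.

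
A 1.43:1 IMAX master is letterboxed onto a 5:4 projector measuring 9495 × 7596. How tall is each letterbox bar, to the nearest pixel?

478 px

1.43:1 IMAX is wider than 5:4, so it spans the full width.
That makes the image 6639.86 px tall (9495 / 1.430).
7596 − 6639.86 = 956.14 px of bars (478.07 each).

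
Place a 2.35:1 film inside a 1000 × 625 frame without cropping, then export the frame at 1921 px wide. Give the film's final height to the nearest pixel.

Fitted into 1000×625, the film spans the width; its height is 1000 / 2.350 ≈ 425.53 px.
Resizing to 1921 px wide multiplies everything by 1.9210: 425.53 → 817.45 px.

817 px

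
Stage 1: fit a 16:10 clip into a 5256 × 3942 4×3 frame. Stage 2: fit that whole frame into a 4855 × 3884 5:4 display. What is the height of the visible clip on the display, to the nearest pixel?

Inside the 5256×3942 canvas the clip is width-limited at 5256.00 × 3285.00.
The 4×3 canvas is width-limited in 4855×3884, giving 4855.00 × 3641.25; scale factor 0.9237.
So the clip's height is 3285.00 × 0.9237 ≈ 3034.38.

3034 px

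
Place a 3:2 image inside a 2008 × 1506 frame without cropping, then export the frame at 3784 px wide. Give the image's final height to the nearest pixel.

2523 px

In the 2008×1506 frame the image fills the width: height = 2008 × 2/3 ≈ 1338.67 px.
Scaling 2008 → 3784 is ×1.8845, so the height becomes 1338.67 × 1.8845 ≈ 2522.67 px.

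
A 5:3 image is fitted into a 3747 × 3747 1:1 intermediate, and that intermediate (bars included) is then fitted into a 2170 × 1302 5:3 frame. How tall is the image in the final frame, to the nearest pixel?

781 px

Inside the 3747×3747 canvas the image is width-limited at 3747.00 × 2248.20.
Second fit — the 1:1 canvas into 2170×1302 spans the height: 1302.00 × 1302.00 (×0.3475 from 3747×3747).
So the image's height is 2248.20 × 0.3475 ≈ 781.20.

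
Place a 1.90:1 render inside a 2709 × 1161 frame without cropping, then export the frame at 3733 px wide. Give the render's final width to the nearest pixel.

Fitted into 2709×1161, the render spans the height; its width is 1161 × 1.900 ≈ 2205.90 px.
The frame scales by 3733/2709 = 1.3780; 2205.90 × 1.3780 ≈ 3039.73 px.

3040 px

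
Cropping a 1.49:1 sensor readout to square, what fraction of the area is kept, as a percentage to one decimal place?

67.1%

square is narrower than 1.49:1, so the crop keeps the full height and trims the width.
Area ratio = (1.000)/(1.490) = 67.11% retained.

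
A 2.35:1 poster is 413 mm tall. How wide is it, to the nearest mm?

971 mm

413 × 2.350 = 970.55.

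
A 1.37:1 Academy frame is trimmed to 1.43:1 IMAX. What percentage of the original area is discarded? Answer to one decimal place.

4.2%

Going from 1.37:1 Academy to 1.43:1 IMAX means cutting height while keeping width.
(1.370)/(1.430) ≈ 0.958 of the area survives, leaving 4.20% discarded.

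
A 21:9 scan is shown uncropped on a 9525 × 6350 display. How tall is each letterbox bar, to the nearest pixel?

21:9 (2.333) > 3:2 (1.500), so the scan fills the width.
Content height = 9525 × 9/21 ≈ 4082.14 px.
Leftover height: 6350 − 4082.14 = 2267.86 px → 1133.93 each side.

1134 px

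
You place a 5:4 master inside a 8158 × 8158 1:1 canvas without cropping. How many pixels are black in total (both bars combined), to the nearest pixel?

13310593 pixels

Since 1.250 > 1.000, the master is width-limited.
That makes the image 6526.4000 px tall (8158 × 4/5).
Leftover height: 8158 − 6526.4000 = 1631.6000 px.
That's 1631.6000 × 8158 ≈ 13310593 black pixels.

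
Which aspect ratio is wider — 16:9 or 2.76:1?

2.76:1

16:9 = 1.778 and 2.76; 2.76 > 1.778.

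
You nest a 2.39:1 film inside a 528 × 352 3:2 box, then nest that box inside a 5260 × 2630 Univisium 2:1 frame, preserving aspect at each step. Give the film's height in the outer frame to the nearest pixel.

1651 px

First fit — 2.39:1 into 528×352 spans the width: 528.00 × 220.92.
3:2 in 5260×2630: fills the height, so the intermediate becomes 3945.00 × 2630.00 — a scale of ×7.4716.
Applying the same ×7.4716: 220.92 → 1650.63.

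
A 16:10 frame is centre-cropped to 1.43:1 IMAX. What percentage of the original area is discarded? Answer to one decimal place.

The height stays; only width is cut (since 1.43:1 IMAX is narrower than 16:10).
Area ratio = (1.430)/(1.600) = 89.38%; the remaining 10.62% is cropped out.

10.6%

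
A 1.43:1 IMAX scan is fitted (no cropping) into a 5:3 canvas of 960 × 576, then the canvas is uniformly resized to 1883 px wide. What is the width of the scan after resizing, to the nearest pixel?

At 960×576 the scan is height-limited, so width = 576 × 1.430 ≈ 823.68 px.
The frame scales by 1883/960 = 1.9615; 823.68 × 1.9615 ≈ 1615.61 px.

1616 px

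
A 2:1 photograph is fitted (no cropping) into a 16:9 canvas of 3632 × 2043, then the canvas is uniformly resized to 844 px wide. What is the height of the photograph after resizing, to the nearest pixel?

422 px

Fitted into 3632×2043, the photograph spans the width; its height is 3632 × 1/2 ≈ 1816.00 px.
The frame scales by 844/3632 = 0.2324; 1816.00 × 0.2324 ≈ 422.00 px.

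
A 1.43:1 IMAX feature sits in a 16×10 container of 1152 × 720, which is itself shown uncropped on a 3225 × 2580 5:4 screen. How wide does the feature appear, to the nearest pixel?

2882 px

Inside the 1152×720 canvas the feature is height-limited at 1029.60 × 720.00.
Second fit — the 16×10 canvas into 3225×2580 spans the width: 3225.00 × 2015.62 (×2.7995 from 1152×720).
So the feature's width is 1029.60 × 2.7995 ≈ 2882.34.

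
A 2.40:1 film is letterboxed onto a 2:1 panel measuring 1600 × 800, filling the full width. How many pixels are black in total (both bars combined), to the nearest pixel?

213333 pixels

Content height = 1600 / 2.400 ≈ 666.6667 px.
800 − 666.6667 = 133.3333 px of bars.
That's 133.3333 × 1600 ≈ 213333 black pixels.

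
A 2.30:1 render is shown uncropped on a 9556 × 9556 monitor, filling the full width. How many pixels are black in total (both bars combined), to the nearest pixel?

Content height = 9556 / 2.300 ≈ 4154.7826 px.
9556 − 4154.7826 = 5401.2174 px of bars.
That's 5401.2174 × 9556 ≈ 51614033 black pixels.

51614033 pixels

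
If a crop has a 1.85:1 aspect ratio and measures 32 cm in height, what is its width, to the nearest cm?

59 cm

32 × 1.850 = 59.20.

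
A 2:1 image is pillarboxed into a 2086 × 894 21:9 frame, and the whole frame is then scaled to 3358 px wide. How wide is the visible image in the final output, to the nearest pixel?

2878 px

At 2086×894 the image is height-limited, so width = 894 × 2/1 ≈ 1788.00 px.
Resizing to 3358 px wide multiplies everything by 1.6098: 1788.00 → 2878.29 px.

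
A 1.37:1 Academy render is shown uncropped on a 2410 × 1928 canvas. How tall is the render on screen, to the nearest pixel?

1759 px

Since 1.370 > 1.250, the render is width-limited.
That makes the image 1759.12 px tall (2410 / 1.370).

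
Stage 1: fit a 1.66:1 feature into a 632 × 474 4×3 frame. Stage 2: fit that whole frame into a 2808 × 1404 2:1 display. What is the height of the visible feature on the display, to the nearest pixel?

First fit — 1.66:1 into 632×474 spans the width: 632.00 × 380.72.
The 4×3 canvas is height-limited in 2808×1404, giving 1872.00 × 1404.00; scale factor 2.9620.
So the feature's height is 380.72 × 2.9620 ≈ 1127.71.

1128 px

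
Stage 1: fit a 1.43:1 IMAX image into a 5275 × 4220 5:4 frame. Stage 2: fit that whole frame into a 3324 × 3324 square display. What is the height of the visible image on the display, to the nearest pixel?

2324 px

1.43:1 IMAX in 5275×4220: fills the width, so the image is 5275.00 × 3688.81.
5:4 in 3324×3324: fills the width, so the intermediate becomes 3324.00 × 2659.20 — a scale of ×0.6301.
So the image's height is 3688.81 × 0.6301 ≈ 2324.48.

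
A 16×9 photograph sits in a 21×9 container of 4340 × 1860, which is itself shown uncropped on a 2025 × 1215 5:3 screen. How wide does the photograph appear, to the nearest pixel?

1543 px

16×9 in 4340×1860: fills the height, so the photograph is 3306.67 × 1860.00.
21×9 in 2025×1215: fills the width, so the intermediate becomes 2025.00 × 867.86 — a scale of ×0.4666.
The photograph scales with it: width 3306.67 × 0.4666 ≈ 1542.86.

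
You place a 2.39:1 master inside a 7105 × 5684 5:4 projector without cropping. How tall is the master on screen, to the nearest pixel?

2.39:1 (2.390) > 5:4 (1.250), so the master fills the width.
The master is 7105 / 2.390 ≈ 2972.80 px tall.

2973 px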